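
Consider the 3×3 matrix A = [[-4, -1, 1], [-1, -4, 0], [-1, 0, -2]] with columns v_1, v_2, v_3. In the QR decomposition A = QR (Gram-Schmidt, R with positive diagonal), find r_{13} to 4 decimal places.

q_1 = v_1/‖v_1‖ = (-4, -1, -1)/4.2426 = (-0.9428, -0.2357, -0.2357).
r_{13} = q_1·v_3 = -0.4714.

r_{13} = -0.4714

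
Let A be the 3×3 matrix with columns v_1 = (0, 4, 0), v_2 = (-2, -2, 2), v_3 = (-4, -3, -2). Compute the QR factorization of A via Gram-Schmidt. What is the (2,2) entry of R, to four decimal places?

r_{22} = 2.8284

q_1 = v_1/‖v_1‖ = (0, 4, 0)/4.0000 = (0.0000, 1.0000, 0.0000).
r_{12} = q_1·v_2 = -2.0000.
u_2 = v_2 + 2.0000·q_1 = (-2.0000, 0.0000, 2.0000).
r_{22} = ‖u_2‖ = 2.8284.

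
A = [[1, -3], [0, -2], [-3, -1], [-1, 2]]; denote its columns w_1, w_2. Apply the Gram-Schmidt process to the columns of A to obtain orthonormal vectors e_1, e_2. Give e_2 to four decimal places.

e_1 = w_1/‖w_1‖ = (1, 0, -3, -1)/3.3166 = (0.3015, 0.0000, -0.9045, -0.3015).
r_{12} = e_1·w_2 = -0.6030.
u_2 = w_2 + 0.6030·e_1 = (-2.8182, -2.0000, -1.5455, 1.8182).
‖u_2‖ = 4.1996, so e_2 = (-0.6711, -0.4762, -0.3680, 0.4329).

e_2 = (-0.6711, -0.4762, -0.3680, 0.4329)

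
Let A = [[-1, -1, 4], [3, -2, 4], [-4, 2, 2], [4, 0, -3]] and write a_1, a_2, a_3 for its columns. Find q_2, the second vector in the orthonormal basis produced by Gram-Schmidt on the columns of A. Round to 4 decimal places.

q_2 = (-0.5870, -0.4803, 0.3415, 0.5550)

a_1 = (-1, 3, -4, 4); ‖a_1‖ = 6.4807, so q_1 = (-0.1543, 0.4629, -0.6172, 0.6172).
q_1·a_2 = (-0.1543)·(-1) + 0.4629·(-2) + (-0.6172)·2 + 0.6172·0 = -2.0059.
u_2 = a_2 + 2.0059·q_1 = (-1.3095, -1.0714, 0.7619, 1.2381).
‖u_2‖ = 2.2307, so q_2 = (-0.5870, -0.4803, 0.3415, 0.5550).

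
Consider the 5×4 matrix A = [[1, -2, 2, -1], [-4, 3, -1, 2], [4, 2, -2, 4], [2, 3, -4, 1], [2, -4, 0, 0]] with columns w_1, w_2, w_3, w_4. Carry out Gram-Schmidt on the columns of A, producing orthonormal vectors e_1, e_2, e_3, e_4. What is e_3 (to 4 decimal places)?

e_3 = (0.4222, -0.2264, 0.2582, -0.5306, -0.6498)

e_1 = w_1/‖w_1‖ = (1, -4, 4, 2, 2)/6.4031 = (0.1562, -0.6247, 0.6247, 0.3123, 0.3123).
r_{12} = e_1·w_2 = -1.2494.
u_2 = w_2 + 1.2494·e_1 = (-1.8049, 2.2195, 2.7805, 3.3902, -3.6098).
‖u_2‖ = 6.3592, so e_2 = (-0.2838, 0.3490, 0.4372, 0.5331, -0.5676).
r_{13} = e_1·w_3 = -1.5617; r_{23} = e_2·w_3 = -3.9237.
u_3 = w_3 + 1.5617·e_1 + 3.9237·e_2 = (1.1303, -0.6062, 0.6912, -1.4204, -1.7394).
‖u_3‖ = 2.6769, so e_3 = (0.4222, -0.2264, 0.2582, -0.5306, -0.6498).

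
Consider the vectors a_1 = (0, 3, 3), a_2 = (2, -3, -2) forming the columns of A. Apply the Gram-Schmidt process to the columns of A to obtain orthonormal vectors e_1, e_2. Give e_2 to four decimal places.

e_1 = a_1/‖a_1‖ = (0, 3, 3)/4.2426 = (0.0000, 0.7071, 0.7071).
r_{12} = e_1·a_2 = -3.5355.
u_2 = a_2 + 3.5355·e_1 = (2.0000, -0.5000, 0.5000).
‖u_2‖ = 2.1213, so e_2 = (0.9428, -0.2357, 0.2357).

e_2 = (0.9428, -0.2357, 0.2357)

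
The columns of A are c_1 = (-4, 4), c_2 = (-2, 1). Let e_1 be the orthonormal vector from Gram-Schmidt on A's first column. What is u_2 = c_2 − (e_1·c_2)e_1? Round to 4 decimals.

e_1 = c_1/‖c_1‖ = (-4, 4)/5.6569 = (-0.7071, 0.7071).
r_{12} = e_1·c_2 = 2.1213.
u_2 = c_2 − 2.1213·e_1 = (-0.5000, -0.5000).

u_2 = (-0.5000, -0.5000)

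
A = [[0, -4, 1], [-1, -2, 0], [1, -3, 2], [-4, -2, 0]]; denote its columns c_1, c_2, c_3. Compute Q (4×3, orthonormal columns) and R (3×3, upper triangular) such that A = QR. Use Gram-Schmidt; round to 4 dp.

Q = [[0.0000, -0.7269, -0.4369], [-0.2357, -0.2928, -0.4766], [0.2357, -0.6159, 0.7035], [-0.9428, -0.0808, 0.2950]], R = [[4.2426, 1.6499, 0.4714], [0.0000, 5.5025, -1.9587], [0.0000, 0.0000, 0.9702]]

c_1 = (0, -1, 1, -4); ‖c_1‖ = 4.2426, so q_1 = (0.0000, -0.2357, 0.2357, -0.9428).
q_1·c_2 = 0.0000·(-4) + (-0.2357)·(-2) + 0.2357·(-3) + (-0.9428)·(-2) = 1.6499.
u_2 = c_2 − 1.6499·q_1 = (-4.0000, -1.6111, -3.3889, -0.4444).
‖u_2‖ = 5.5025, so q_2 = (-0.7269, -0.2928, -0.6159, -0.0808).
q_1·c_3 = 0.0000·1 + (-0.2357)·0 + 0.2357·2 + (-0.9428)·0 = 0.4714; q_2·c_3 = (-0.7269)·1 + (-0.2928)·0 + (-0.6159)·2 + (-0.0808)·0 = -1.9587.
u_3 = c_3 − 0.4714·q_1 + 1.9587·q_2 = (-0.4239, -0.4624, 0.6826, 0.2862).
‖u_3‖ = 0.9702, so q_3 = (-0.4369, -0.4766, 0.7035, 0.2950).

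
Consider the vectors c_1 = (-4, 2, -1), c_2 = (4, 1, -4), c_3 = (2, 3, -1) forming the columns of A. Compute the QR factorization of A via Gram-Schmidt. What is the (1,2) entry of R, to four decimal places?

r_{12} = -2.1822

q_1 = c_1/‖c_1‖ = (-4, 2, -1)/4.5826 = (-0.8729, 0.4364, -0.2182).
r_{12} = q_1·c_2 = -2.1822.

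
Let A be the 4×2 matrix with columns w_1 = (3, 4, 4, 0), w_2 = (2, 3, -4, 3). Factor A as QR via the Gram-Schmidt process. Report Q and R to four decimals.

Q = [[0.4685, 0.3011], [0.6247, 0.4556], [0.6247, -0.6814], [0.0000, 0.4873]], R = [[6.4031, 0.3123], [0.0000, 6.1565]]

w_1 = (3, 4, 4, 0); ‖w_1‖ = 6.4031, so q_1 = (0.4685, 0.6247, 0.6247, 0.0000).
q_1·w_2 = 0.4685·2 + 0.6247·3 + 0.6247·(-4) + 0.0000·3 = 0.3123.
u_2 = w_2 − 0.3123·q_1 = (1.8537, 2.8049, -4.1951, 3.0000).
‖u_2‖ = 6.1565, so q_2 = (0.3011, 0.4556, -0.6814, 0.4873).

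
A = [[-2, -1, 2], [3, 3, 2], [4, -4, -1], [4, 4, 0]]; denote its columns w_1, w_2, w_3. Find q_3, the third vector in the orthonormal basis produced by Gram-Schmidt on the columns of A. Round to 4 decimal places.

w_1 = (-2, 3, 4, 4); ‖w_1‖ = 6.7082, so q_1 = (-0.2981, 0.4472, 0.5963, 0.5963).
q_1·w_2 = (-0.2981)·(-1) + 0.4472·3 + 0.5963·(-4) + 0.5963·4 = 1.6398.
u_2 = w_2 − 1.6398·q_1 = (-0.5111, 2.2667, -4.9778, 3.0222).
‖u_2‖ = 6.2699, so q_2 = (-0.0815, 0.3615, -0.7939, 0.4820).
q_1·w_3 = (-0.2981)·2 + 0.4472·2 + 0.5963·(-1) + 0.5963·0 = -0.2981; q_2·w_3 = (-0.0815)·2 + 0.3615·2 + (-0.7939)·(-1) + 0.4820·0 = 1.3539.
u_3 = w_3 + 0.2981·q_1 − 1.3539·q_2 = (2.0215, 1.6439, 0.2527, -0.4748).
‖u_3‖ = 2.6605, so q_3 = (0.7598, 0.6179, 0.0950, -0.1785).

q_3 = (0.7598, 0.6179, 0.0950, -0.1785)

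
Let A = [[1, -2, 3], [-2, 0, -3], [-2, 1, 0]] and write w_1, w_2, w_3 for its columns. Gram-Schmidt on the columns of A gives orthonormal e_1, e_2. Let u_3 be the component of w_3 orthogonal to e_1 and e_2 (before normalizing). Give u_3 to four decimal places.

w_1 = (1, -2, -2); ‖w_1‖ = 3.0000, so e_1 = (0.3333, -0.6667, -0.6667).
e_1·w_2 = 0.3333·(-2) + (-0.6667)·0 + (-0.6667)·1 = -1.3333.
u_2 = w_2 + 1.3333·e_1 = (-1.5556, -0.8889, 0.1111).
‖u_2‖ = 1.7951, so e_2 = (-0.8666, -0.4952, 0.0619).
e_1·w_3 = 0.3333·3 + (-0.6667)·(-3) + (-0.6667)·0 = 3.0000; e_2·w_3 = (-0.8666)·3 + (-0.4952)·(-3) + 0.0619·0 = -1.1142.
u_3 = w_3 − 3.0000·e_1 + 1.1142·e_2 = (1.0345, -1.5517, 2.0690).

u_3 = (1.0345, -1.5517, 2.0690)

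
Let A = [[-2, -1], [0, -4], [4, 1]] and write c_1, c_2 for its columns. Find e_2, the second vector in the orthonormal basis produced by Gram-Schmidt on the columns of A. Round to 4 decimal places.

c_1 = (-2, 0, 4); ‖c_1‖ = 4.4721, so e_1 = (-0.4472, 0.0000, 0.8944).
e_1·c_2 = (-0.4472)·(-1) + 0.0000·(-4) + 0.8944·1 = 1.3416.
u_2 = c_2 − 1.3416·e_1 = (-0.4000, -4.0000, -0.2000).
‖u_2‖ = 4.0249, so e_2 = (-0.0994, -0.9938, -0.0497).

e_2 = (-0.0994, -0.9938, -0.0497)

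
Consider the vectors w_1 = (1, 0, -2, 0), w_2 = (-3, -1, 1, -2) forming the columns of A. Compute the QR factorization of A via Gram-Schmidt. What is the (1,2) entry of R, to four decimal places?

r_{12} = -2.2361

w_1 = (1, 0, -2, 0); ‖w_1‖ = 2.2361, so e_1 = (0.4472, 0.0000, -0.8944, 0.0000).
r_{12} = e_1·w_2 = -2.2361.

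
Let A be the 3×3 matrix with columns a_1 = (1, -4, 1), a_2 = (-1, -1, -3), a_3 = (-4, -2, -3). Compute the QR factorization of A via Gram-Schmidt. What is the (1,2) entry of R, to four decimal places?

a_1 = (1, -4, 1); ‖a_1‖ = 4.2426, so q_1 = (0.2357, -0.9428, 0.2357).
r_{12} = q_1·a_2 = 0.0000.

r_{12} = 0.0000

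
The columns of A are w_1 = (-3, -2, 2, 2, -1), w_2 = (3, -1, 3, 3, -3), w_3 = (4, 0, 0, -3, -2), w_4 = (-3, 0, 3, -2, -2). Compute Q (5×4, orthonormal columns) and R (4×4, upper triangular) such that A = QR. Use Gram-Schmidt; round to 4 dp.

Q = [[-0.6396, 0.7006, 0.0121, -0.2268], [-0.4264, -0.0467, -0.4042, 0.7532], [0.4264, 0.3892, 0.1412, 0.5638], [0.4264, 0.3892, -0.7665, -0.2158], [-0.2132, -0.4515, -0.4785, -0.1299]], R = [[4.6904, 1.7056, -3.4112, 2.7716], [0.0000, 5.8387, 2.5379, -0.8096], [0.0000, 0.0000, 3.3049, 2.8773], [0.0000, 0.0000, 0.0000, 3.0633]]

w_1 = (-3, -2, 2, 2, -1); ‖w_1‖ = 4.6904, so e_1 = (-0.6396, -0.4264, 0.4264, 0.4264, -0.2132).
e_1·w_2 = (-0.6396)·3 + (-0.4264)·(-1) + 0.4264·3 + 0.4264·3 + (-0.2132)·(-3) = 1.7056.
u_2 = w_2 − 1.7056·e_1 = (4.0909, -0.2727, 2.2727, 2.2727, -2.6364).
‖u_2‖ = 5.8387, so e_2 = (0.7006, -0.0467, 0.3892, 0.3892, -0.4515).
e_1·w_3 = (-0.6396)·4 + (-0.4264)·0 + 0.4264·0 + 0.4264·(-3) + (-0.2132)·(-2) = -3.4112; e_2·w_3 = 0.7006·4 + (-0.0467)·0 + 0.3892·0 + 0.3892·(-3) + (-0.4515)·(-2) = 2.5379.
u_3 = w_3 + 3.4112·e_1 − 2.5379·e_2 = (0.0400, -1.3360, 0.4667, -2.5333, -1.5813).
‖u_3‖ = 3.3049, so e_3 = (0.0121, -0.4042, 0.1412, -0.7665, -0.4785).
e_1·w_4 = (-0.6396)·(-3) + (-0.4264)·0 + 0.4264·3 + 0.4264·(-2) + (-0.2132)·(-2) = 2.7716; e_2·w_4 = 0.7006·(-3) + (-0.0467)·0 + 0.3892·3 + 0.3892·(-2) + (-0.4515)·(-2) = -0.8096; e_3·w_4 = 0.0121·(-3) + (-0.4042)·0 + 0.1412·3 + (-0.7665)·(-2) + (-0.4785)·(-2) = 2.8773.
u_4 = w_4 − 2.7716·e_1 + 0.8096·e_2 − 2.8773·e_3 = (-0.6948, 2.3071, 1.7271, -0.6611, -0.3979).
‖u_4‖ = 3.0633, so e_4 = (-0.2268, 0.7532, 0.5638, -0.2158, -0.1299).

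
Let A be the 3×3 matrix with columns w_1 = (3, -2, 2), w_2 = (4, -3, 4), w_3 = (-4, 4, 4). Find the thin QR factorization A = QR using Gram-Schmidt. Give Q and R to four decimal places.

e_1 = w_1/‖w_1‖ = (3, -2, 2)/4.1231 = (0.7276, -0.4851, 0.4851).
r_{12} = e_1·w_2 = 6.3059.
u_2 = w_2 − 6.3059·e_1 = (-0.5882, 0.0588, 0.9412).
‖u_2‖ = 1.1114, so e_2 = (-0.5293, 0.0529, 0.8468).
r_{13} = e_1·w_3 = -2.9104; r_{23} = e_2·w_3 = 5.7160.
u_3 = w_3 + 2.9104·e_1 − 5.7160·e_2 = (1.1429, 2.2857, 0.5714).
‖u_3‖ = 2.6186, so e_3 = (0.4364, 0.8729, 0.2182).

Q = [[0.7276, -0.5293, 0.4364], [-0.4851, 0.0529, 0.8729], [0.4851, 0.8468, 0.2182]], R = [[4.1231, 6.3059, -2.9104], [0.0000, 1.1114, 5.7160], [0.0000, 0.0000, 2.6186]]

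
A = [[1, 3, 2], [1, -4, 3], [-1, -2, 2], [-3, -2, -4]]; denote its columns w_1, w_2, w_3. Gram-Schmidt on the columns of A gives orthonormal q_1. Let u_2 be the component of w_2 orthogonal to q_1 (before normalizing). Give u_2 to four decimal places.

q_1 = w_1/‖w_1‖ = (1, 1, -1, -3)/3.4641 = (0.2887, 0.2887, -0.2887, -0.8660).
r_{12} = q_1·w_2 = 2.0207.
u_2 = w_2 − 2.0207·q_1 = (2.4167, -4.5833, -1.4167, -0.2500).

u_2 = (2.4167, -4.5833, -1.4167, -0.2500)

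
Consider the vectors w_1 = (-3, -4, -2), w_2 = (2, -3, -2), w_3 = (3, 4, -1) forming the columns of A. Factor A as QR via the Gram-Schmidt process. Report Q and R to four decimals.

w_1 = (-3, -4, -2); ‖w_1‖ = 5.3852, so q_1 = (-0.5571, -0.7428, -0.3714).
q_1·w_2 = (-0.5571)·2 + (-0.7428)·(-3) + (-0.3714)·(-2) = 1.8570.
u_2 = w_2 − 1.8570·q_1 = (3.0345, -1.6207, -1.3103).
‖u_2‖ = 3.6813, so q_2 = (0.8243, -0.4403, -0.3559).
q_1·w_3 = (-0.5571)·3 + (-0.7428)·4 + (-0.3714)·(-1) = -4.2710; q_2·w_3 = 0.8243·3 + (-0.4403)·4 + (-0.3559)·(-1) = 1.0678.
u_3 = w_3 + 4.2710·q_1 − 1.0678·q_2 = (-0.2595, 1.2977, -2.2061).
‖u_3‖ = 2.5726, so q_3 = (-0.1009, 0.5044, -0.8575).

Q = [[-0.5571, 0.8243, -0.1009], [-0.7428, -0.4403, 0.5044], [-0.3714, -0.3559, -0.8575]], R = [[5.3852, 1.8570, -4.2710], [0.0000, 3.6813, 1.0678], [0.0000, 0.0000, 2.5726]]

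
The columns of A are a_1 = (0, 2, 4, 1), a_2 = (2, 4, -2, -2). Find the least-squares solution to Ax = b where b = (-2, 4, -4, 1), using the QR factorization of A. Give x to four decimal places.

a_1 = (0, 2, 4, 1); ‖a_1‖ = 4.5826, so e_1 = (0.0000, 0.4364, 0.8729, 0.2182).
e_1·a_2 = 0.0000·2 + 0.4364·4 + 0.8729·(-2) + 0.2182·(-2) = -0.4364.
u_2 = a_2 + 0.4364·e_1 = (2.0000, 4.1905, -1.6190, -1.9048).
‖u_2‖ = 5.2735, so e_2 = (0.3793, 0.7946, -0.3070, -0.3612).
Qᵀb = (-1.5275, 3.2869).
Back-substitute: x_2 = 3.2869/5.2735 = 0.6233.
x_1 = (-1.5275 + 0.4364·0.6233)/4.5826 = -0.2740.

x = (-0.2740, 0.6233)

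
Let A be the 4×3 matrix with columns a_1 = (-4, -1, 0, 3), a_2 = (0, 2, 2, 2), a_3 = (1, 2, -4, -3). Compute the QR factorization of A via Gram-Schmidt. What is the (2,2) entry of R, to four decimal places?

a_1 = (-4, -1, 0, 3); ‖a_1‖ = 5.0990, so e_1 = (-0.7845, -0.1961, 0.0000, 0.5883).
e_1·a_2 = (-0.7845)·0 + (-0.1961)·2 + 0.0000·2 + 0.5883·2 = 0.7845.
u_2 = a_2 − 0.7845·e_1 = (0.6154, 2.1538, 2.0000, 1.5385).
r_{22} = ‖u_2‖ = 3.3741.

r_{22} = 3.3741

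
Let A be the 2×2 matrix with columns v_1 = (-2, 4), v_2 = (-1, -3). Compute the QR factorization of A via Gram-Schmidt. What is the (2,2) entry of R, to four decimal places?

r_{22} = 2.2361

v_1 = (-2, 4); ‖v_1‖ = 4.4721, so e_1 = (-0.4472, 0.8944).
e_1·v_2 = (-0.4472)·(-1) + 0.8944·(-3) = -2.2361.
u_2 = v_2 + 2.2361·e_1 = (-2.0000, -1.0000).
r_{22} = ‖u_2‖ = 2.2361.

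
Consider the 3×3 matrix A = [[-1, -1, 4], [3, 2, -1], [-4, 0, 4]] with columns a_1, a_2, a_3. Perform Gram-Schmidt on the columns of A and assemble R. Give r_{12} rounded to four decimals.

q_1 = a_1/‖a_1‖ = (-1, 3, -4)/5.0990 = (-0.1961, 0.5883, -0.7845).
r_{12} = q_1·a_2 = 1.3728.

r_{12} = 1.3728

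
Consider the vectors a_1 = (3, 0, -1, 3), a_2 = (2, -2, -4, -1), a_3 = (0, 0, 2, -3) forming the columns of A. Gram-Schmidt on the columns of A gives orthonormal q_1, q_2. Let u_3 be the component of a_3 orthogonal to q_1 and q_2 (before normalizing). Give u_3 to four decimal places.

u_3 = (1.7746, -0.0845, 1.2676, -1.3521)

q_1 = a_1/‖a_1‖ = (3, 0, -1, 3)/4.3589 = (0.6882, 0.0000, -0.2294, 0.6882).
r_{12} = q_1·a_2 = 1.6059.
u_2 = a_2 − 1.6059·q_1 = (0.8947, -2.0000, -3.6316, -2.1053).
‖u_2‖ = 4.7351, so q_2 = (0.1890, -0.4224, -0.7670, -0.4446).
r_{13} = q_1·a_3 = -2.5236; r_{23} = q_2·a_3 = -0.2001.
u_3 = a_3 + 2.5236·q_1 + 0.2001·q_2 = (1.7746, -0.0845, 1.2676, -1.3521).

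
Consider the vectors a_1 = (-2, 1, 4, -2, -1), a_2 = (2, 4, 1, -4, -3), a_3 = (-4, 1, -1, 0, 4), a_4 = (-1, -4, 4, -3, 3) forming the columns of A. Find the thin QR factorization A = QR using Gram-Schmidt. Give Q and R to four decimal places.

a_1 = (-2, 1, 4, -2, -1); ‖a_1‖ = 5.0990, so e_1 = (-0.3922, 0.1961, 0.7845, -0.3922, -0.1961).
e_1·a_2 = (-0.3922)·2 + 0.1961·4 + 0.7845·1 + (-0.3922)·(-4) + (-0.1961)·(-3) = 2.9417.
u_2 = a_2 − 2.9417·e_1 = (3.1538, 3.4231, -1.3077, -2.8462, -2.4231).
‖u_2‖ = 6.1111, so e_2 = (0.5161, 0.5601, -0.2140, -0.4657, -0.3965).
e_1·a_3 = (-0.3922)·(-4) + 0.1961·1 + 0.7845·(-1) + (-0.3922)·0 + (-0.1961)·4 = 0.1961; e_2·a_3 = 0.5161·(-4) + 0.5601·1 + (-0.2140)·(-1) + (-0.4657)·0 + (-0.3965)·4 = -2.8762.
u_3 = a_3 − 0.1961·e_1 + 2.8762·e_2 = (-2.4387, 2.5726, -1.7693, -1.2626, 2.8980).
‖u_3‖ = 5.0684, so e_3 = (-0.4812, 0.5076, -0.3491, -0.2491, 0.5718).
e_1·a_4 = (-0.3922)·(-1) + 0.1961·(-4) + 0.7845·4 + (-0.3922)·(-3) + (-0.1961)·3 = 3.3340; e_2·a_4 = 0.5161·(-1) + 0.5601·(-4) + (-0.2140)·4 + (-0.4657)·(-3) + (-0.3965)·3 = -3.4049; e_3·a_4 = (-0.4812)·(-1) + 0.5076·(-4) + (-0.3491)·4 + (-0.2491)·(-3) + 0.5718·3 = -0.4828.
u_4 = a_4 − 3.3340·e_1 + 3.4049·e_2 + 0.4828·e_3 = (1.8326, -2.5016, 0.4875, -3.3983, 2.5799).
‖u_4‖ = 5.2970, so e_4 = (0.3460, -0.4723, 0.0920, -0.6416, 0.4870).

Q = [[-0.3922, 0.5161, -0.4812, 0.3460], [0.1961, 0.5601, 0.5076, -0.4723], [0.7845, -0.2140, -0.3491, 0.0920], [-0.3922, -0.4657, -0.2491, -0.6416], [-0.1961, -0.3965, 0.5718, 0.4870]], R = [[5.0990, 2.9417, 0.1961, 3.3340], [0.0000, 6.1111, -2.8762, -3.4049], [0.0000, 0.0000, 5.0684, -0.4828], [0.0000, 0.0000, 0.0000, 5.2970]]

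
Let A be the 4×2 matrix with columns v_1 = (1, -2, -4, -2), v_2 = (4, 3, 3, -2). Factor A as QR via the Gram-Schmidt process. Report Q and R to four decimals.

v_1 = (1, -2, -4, -2); ‖v_1‖ = 5.0000, so q_1 = (0.2000, -0.4000, -0.8000, -0.4000).
q_1·v_2 = 0.2000·4 + (-0.4000)·3 + (-0.8000)·3 + (-0.4000)·(-2) = -2.0000.
u_2 = v_2 + 2.0000·q_1 = (4.4000, 2.2000, 1.4000, -2.8000).
‖u_2‖ = 5.8310, so q_2 = (0.7546, 0.3773, 0.2401, -0.4802).

Q = [[0.2000, 0.7546], [-0.4000, 0.3773], [-0.8000, 0.2401], [-0.4000, -0.4802]], R = [[5.0000, -2.0000], [0.0000, 5.8310]]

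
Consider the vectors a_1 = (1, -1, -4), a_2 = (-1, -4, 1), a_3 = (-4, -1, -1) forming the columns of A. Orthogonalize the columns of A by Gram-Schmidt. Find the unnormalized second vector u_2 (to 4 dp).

u_2 = (-0.9444, -4.0556, 0.7778)

a_1 = (1, -1, -4); ‖a_1‖ = 4.2426, so e_1 = (0.2357, -0.2357, -0.9428).
e_1·a_2 = 0.2357·(-1) + (-0.2357)·(-4) + (-0.9428)·1 = -0.2357.
u_2 = a_2 + 0.2357·e_1 = (-0.9444, -4.0556, 0.7778).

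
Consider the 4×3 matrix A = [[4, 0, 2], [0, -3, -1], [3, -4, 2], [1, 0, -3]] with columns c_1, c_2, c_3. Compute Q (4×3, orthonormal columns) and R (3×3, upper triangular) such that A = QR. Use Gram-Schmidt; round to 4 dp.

Q = [[0.7845, 0.4185, 0.0822], [0.0000, -0.6800, -0.2705], [0.5883, -0.5929, 0.2029], [0.1961, 0.1046, -0.9375]], R = [[5.0990, -2.3534, 2.1573], [0.0000, 4.4115, 0.0174], [0.0000, 0.0000, 3.6532]]

e_1 = c_1/‖c_1‖ = (4, 0, 3, 1)/5.0990 = (0.7845, 0.0000, 0.5883, 0.1961).
r_{12} = e_1·c_2 = -2.3534.
u_2 = c_2 + 2.3534·e_1 = (1.8462, -3.0000, -2.6154, 0.4615).
‖u_2‖ = 4.4115, so e_2 = (0.4185, -0.6800, -0.5929, 0.1046).
r_{13} = e_1·c_3 = 2.1573; r_{23} = e_2·c_3 = 0.0174.
u_3 = c_3 − 2.1573·e_1 − 0.0174·e_2 = (0.3004, -0.9881, 0.7411, -3.4249).
‖u_3‖ = 3.6532, so e_3 = (0.0822, -0.2705, 0.2029, -0.9375).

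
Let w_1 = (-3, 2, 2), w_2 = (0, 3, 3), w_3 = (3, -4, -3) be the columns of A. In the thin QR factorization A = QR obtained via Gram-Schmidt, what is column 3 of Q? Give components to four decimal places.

e_1 = w_1/‖w_1‖ = (-3, 2, 2)/4.1231 = (-0.7276, 0.4851, 0.4851).
r_{12} = e_1·w_2 = 2.9104.
u_2 = w_2 − 2.9104·e_1 = (2.1176, 1.5882, 1.5882).
‖u_2‖ = 3.0870, so e_2 = (0.6860, 0.5145, 0.5145).
r_{13} = e_1·w_3 = -5.5783; r_{23} = e_2·w_3 = -1.5435.
u_3 = w_3 + 5.5783·e_1 + 1.5435·e_2 = (0.0000, -0.5000, 0.5000).
‖u_3‖ = 0.7071, so e_3 = (0.0000, -0.7071, 0.7071).

e_3 = (0.0000, -0.7071, 0.7071)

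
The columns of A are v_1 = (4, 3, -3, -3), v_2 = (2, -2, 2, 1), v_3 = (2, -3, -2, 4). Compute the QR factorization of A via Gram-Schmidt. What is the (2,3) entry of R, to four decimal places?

q_1 = v_1/‖v_1‖ = (4, 3, -3, -3)/6.5574 = (0.6100, 0.4575, -0.4575, -0.4575).
r_{12} = q_1·v_2 = -1.0675.
u_2 = v_2 + 1.0675·q_1 = (2.6512, -1.5116, 1.5116, 0.5116).
‖u_2‖ = 3.4439, so q_2 = (0.7698, -0.4389, 0.4389, 0.1486).
r_{23} = q_2·v_3 = 2.5728.

r_{23} = 2.5728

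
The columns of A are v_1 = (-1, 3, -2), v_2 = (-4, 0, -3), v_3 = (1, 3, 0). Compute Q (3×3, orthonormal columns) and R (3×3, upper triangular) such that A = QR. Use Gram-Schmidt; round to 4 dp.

q_1 = v_1/‖v_1‖ = (-1, 3, -2)/3.7417 = (-0.2673, 0.8018, -0.5345).
r_{12} = q_1·v_2 = 2.6726.
u_2 = v_2 − 2.6726·q_1 = (-3.2857, -2.1429, -1.5714).
‖u_2‖ = 4.2258, so q_2 = (-0.7775, -0.5071, -0.3719).
r_{13} = q_1·v_3 = 2.1381; r_{23} = q_2·v_3 = -2.2988.
u_3 = v_3 − 2.1381·q_1 + 2.2988·q_2 = (-0.2160, 0.1200, 0.2880).
‖u_3‖ = 0.3795, so q_3 = (-0.5692, 0.3162, 0.7589).

Q = [[-0.2673, -0.7775, -0.5692], [0.8018, -0.5071, 0.3162], [-0.5345, -0.3719, 0.7589]], R = [[3.7417, 2.6726, 2.1381], [0.0000, 4.2258, -2.2988], [0.0000, 0.0000, 0.3795]]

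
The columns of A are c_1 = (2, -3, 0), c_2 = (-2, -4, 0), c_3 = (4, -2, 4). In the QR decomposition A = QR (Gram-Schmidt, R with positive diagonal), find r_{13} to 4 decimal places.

c_1 = (2, -3, 0); ‖c_1‖ = 3.6056, so e_1 = (0.5547, -0.8321, 0.0000).
r_{13} = e_1·c_3 = 3.8829.

r_{13} = 3.8829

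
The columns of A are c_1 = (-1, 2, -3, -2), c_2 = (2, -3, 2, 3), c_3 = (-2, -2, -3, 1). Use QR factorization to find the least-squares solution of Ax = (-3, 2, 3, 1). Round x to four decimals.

c_1 = (-1, 2, -3, -2); ‖c_1‖ = 4.2426, so q_1 = (-0.2357, 0.4714, -0.7071, -0.4714).
q_1·c_2 = (-0.2357)·2 + 0.4714·(-3) + (-0.7071)·2 + (-0.4714)·3 = -4.7140.
u_2 = c_2 + 4.7140·q_1 = (0.8889, -0.7778, -1.3333, 0.7778).
‖u_2‖ = 1.9437, so q_2 = (0.4573, -0.4002, -0.6860, 0.4002).
q_1·c_3 = (-0.2357)·(-2) + 0.4714·(-2) + (-0.7071)·(-3) + (-0.4714)·1 = 1.1785; q_2·c_3 = 0.4573·(-2) + (-0.4002)·(-2) + (-0.6860)·(-3) + 0.4002·1 = 2.3438.
u_3 = c_3 − 1.1785·q_1 − 2.3438·q_2 = (-2.7941, -1.6176, -0.5588, 0.6176).
‖u_3‖ = 3.3343, so q_3 = (-0.8380, -0.4852, -0.1676, 0.1852).
Qᵀb = (-0.9428, -3.8301, 1.2261).
Back-substitute: x_3 = 1.2261/3.3343 = 0.3677.
x_2 = (-3.8301 − 2.3438·0.3677)/1.9437 = -2.4140.
x_1 = (-0.9428 + 4.7140·(-2.4140) − 1.1785·0.3677)/4.2426 = -3.0066.

x = (-3.0066, -2.4140, 0.3677)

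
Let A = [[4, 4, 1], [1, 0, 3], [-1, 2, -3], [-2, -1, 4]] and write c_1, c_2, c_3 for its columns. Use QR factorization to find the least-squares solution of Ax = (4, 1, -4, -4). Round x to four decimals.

x = (2.1837, -1.1603, -0.2380)

c_1 = (4, 1, -1, -2); ‖c_1‖ = 4.6904, so q_1 = (0.8528, 0.2132, -0.2132, -0.4264).
q_1·c_2 = 0.8528·4 + 0.2132·0 + (-0.2132)·2 + (-0.4264)·(-1) = 3.4112.
u_2 = c_2 − 3.4112·q_1 = (1.0909, -0.7273, 2.7273, 0.4545).
‖u_2‖ = 3.0600, so q_2 = (0.3565, -0.2377, 0.8913, 0.1485).
q_1·c_3 = 0.8528·1 + 0.2132·3 + (-0.2132)·(-3) + (-0.4264)·4 = 0.4264; q_2·c_3 = 0.3565·1 + (-0.2377)·3 + 0.8913·(-3) + 0.1485·4 = -2.4361.
u_3 = c_3 − 0.4264·q_1 + 2.4361·q_2 = (1.5049, 2.3301, -0.7379, 4.5437).
‖u_3‖ = 5.3743, so q_3 = (0.2800, 0.4336, -0.1373, 0.8454).
Qᵀb = (6.1828, -2.9709, -1.2790).
Back-substitute: x_3 = -1.2790/5.3743 = -0.2380.
x_2 = (-2.9709 + 2.4361·(-0.2380))/3.0600 = -1.1603.
x_1 = (6.1828 − 3.4112·(-1.1603) − 0.4264·(-0.2380))/4.6904 = 2.1837.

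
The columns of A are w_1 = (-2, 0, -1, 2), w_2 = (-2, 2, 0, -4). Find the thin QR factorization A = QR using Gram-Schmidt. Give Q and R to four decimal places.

q_1 = w_1/‖w_1‖ = (-2, 0, -1, 2)/3.0000 = (-0.6667, 0.0000, -0.3333, 0.6667).
r_{12} = q_1·w_2 = -1.3333.
u_2 = w_2 + 1.3333·q_1 = (-2.8889, 2.0000, -0.4444, -3.1111).
‖u_2‖ = 4.7140, so q_2 = (-0.6128, 0.4243, -0.0943, -0.6600).

Q = [[-0.6667, -0.6128], [0.0000, 0.4243], [-0.3333, -0.0943], [0.6667, -0.6600]], R = [[3.0000, -1.3333], [0.0000, 4.7140]]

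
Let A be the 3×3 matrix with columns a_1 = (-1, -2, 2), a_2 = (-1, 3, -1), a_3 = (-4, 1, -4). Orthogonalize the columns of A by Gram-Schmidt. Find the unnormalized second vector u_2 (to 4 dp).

u_2 = (-1.7778, 1.4444, 0.5556)

a_1 = (-1, -2, 2); ‖a_1‖ = 3.0000, so e_1 = (-0.3333, -0.6667, 0.6667).
e_1·a_2 = (-0.3333)·(-1) + (-0.6667)·3 + 0.6667·(-1) = -2.3333.
u_2 = a_2 + 2.3333·e_1 = (-1.7778, 1.4444, 0.5556).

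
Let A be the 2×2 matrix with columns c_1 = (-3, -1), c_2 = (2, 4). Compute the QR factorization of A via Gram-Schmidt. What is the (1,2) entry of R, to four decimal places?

c_1 = (-3, -1); ‖c_1‖ = 3.1623, so q_1 = (-0.9487, -0.3162).
r_{12} = q_1·c_2 = -3.1623.

r_{12} = -3.1623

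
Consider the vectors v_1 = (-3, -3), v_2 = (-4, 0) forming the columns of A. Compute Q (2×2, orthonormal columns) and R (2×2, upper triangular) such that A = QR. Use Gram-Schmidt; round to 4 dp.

Q = [[-0.7071, -0.7071], [-0.7071, 0.7071]], R = [[4.2426, 2.8284], [0.0000, 2.8284]]

v_1 = (-3, -3); ‖v_1‖ = 4.2426, so e_1 = (-0.7071, -0.7071).
e_1·v_2 = (-0.7071)·(-4) + (-0.7071)·0 = 2.8284.
u_2 = v_2 − 2.8284·e_1 = (-2.0000, 2.0000).
‖u_2‖ = 2.8284, so e_2 = (-0.7071, 0.7071).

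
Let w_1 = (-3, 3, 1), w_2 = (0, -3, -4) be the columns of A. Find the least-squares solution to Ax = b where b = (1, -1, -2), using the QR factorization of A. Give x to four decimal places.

e_1 = w_1/‖w_1‖ = (-3, 3, 1)/4.3589 = (-0.6882, 0.6882, 0.2294).
r_{12} = e_1·w_2 = -2.9824.
u_2 = w_2 + 2.9824·e_1 = (-2.0526, -0.9474, -3.3158).
‖u_2‖ = 4.0131, so e_2 = (-0.5115, -0.2361, -0.8262).
Qᵀb = (-1.8353, 1.3771).
Back-substitute: x_2 = 1.3771/4.0131 = 0.3431.
x_1 = (-1.8353 + 2.9824·0.3431)/4.3589 = -0.1863.

x = (-0.1863, 0.3431)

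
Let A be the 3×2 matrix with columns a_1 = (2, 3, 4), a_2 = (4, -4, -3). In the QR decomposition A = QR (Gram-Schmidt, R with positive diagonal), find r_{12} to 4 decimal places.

r_{12} = -2.9711

a_1 = (2, 3, 4); ‖a_1‖ = 5.3852, so e_1 = (0.3714, 0.5571, 0.7428).
r_{12} = e_1·a_2 = -2.9711.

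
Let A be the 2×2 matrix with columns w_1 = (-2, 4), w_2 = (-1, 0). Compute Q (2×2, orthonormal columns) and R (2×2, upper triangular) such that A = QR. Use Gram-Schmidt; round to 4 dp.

w_1 = (-2, 4); ‖w_1‖ = 4.4721, so e_1 = (-0.4472, 0.8944).
e_1·w_2 = (-0.4472)·(-1) + 0.8944·0 = 0.4472.
u_2 = w_2 − 0.4472·e_1 = (-0.8000, -0.4000).
‖u_2‖ = 0.8944, so e_2 = (-0.8944, -0.4472).

Q = [[-0.4472, -0.8944], [0.8944, -0.4472]], R = [[4.4721, 0.4472], [0.0000, 0.8944]]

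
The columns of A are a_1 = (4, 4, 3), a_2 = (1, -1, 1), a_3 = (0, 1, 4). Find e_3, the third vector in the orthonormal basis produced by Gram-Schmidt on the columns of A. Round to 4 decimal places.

e_1 = a_1/‖a_1‖ = (4, 4, 3)/6.4031 = (0.6247, 0.6247, 0.4685).
r_{12} = e_1·a_2 = 0.4685.
u_2 = a_2 − 0.4685·e_1 = (0.7073, -1.2927, 0.7805).
‖u_2‖ = 1.6675, so e_2 = (0.4242, -0.7752, 0.4681).
r_{13} = e_1·a_3 = 2.4988; r_{23} = e_2·a_3 = 1.0970.
u_3 = a_3 − 2.4988·e_1 − 1.0970·e_2 = (-2.0263, 0.2895, 2.3158).
‖u_3‖ = 3.0907, so e_3 = (-0.6556, 0.0937, 0.7493).

e_3 = (-0.6556, 0.0937, 0.7493)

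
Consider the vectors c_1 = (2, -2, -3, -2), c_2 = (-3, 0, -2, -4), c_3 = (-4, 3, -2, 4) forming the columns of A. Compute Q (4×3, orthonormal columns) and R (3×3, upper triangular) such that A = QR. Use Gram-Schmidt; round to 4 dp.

Q = [[0.4364, -0.7384, -0.2843], [-0.4364, 0.1496, 0.2316], [-0.6547, -0.1683, -0.7291], [-0.4364, -0.6356, 0.5778]], R = [[4.5826, 1.7457, -3.4915], [0.0000, 5.0943, 1.1965], [0.0000, 0.0000, 5.6016]]

c_1 = (2, -2, -3, -2); ‖c_1‖ = 4.5826, so q_1 = (0.4364, -0.4364, -0.6547, -0.4364).
q_1·c_2 = 0.4364·(-3) + (-0.4364)·0 + (-0.6547)·(-2) + (-0.4364)·(-4) = 1.7457.
u_2 = c_2 − 1.7457·q_1 = (-3.7619, 0.7619, -0.8571, -3.2381).
‖u_2‖ = 5.0943, so q_2 = (-0.7384, 0.1496, -0.1683, -0.6356).
q_1·c_3 = 0.4364·(-4) + (-0.4364)·3 + (-0.6547)·(-2) + (-0.4364)·4 = -3.4915; q_2·c_3 = (-0.7384)·(-4) + 0.1496·3 + (-0.1683)·(-2) + (-0.6356)·4 = 1.1965.
u_3 = c_3 + 3.4915·q_1 − 1.1965·q_2 = (-1.5927, 1.2972, -4.0844, 3.2367).
‖u_3‖ = 5.6016, so q_3 = (-0.2843, 0.2316, -0.7291, 0.5778).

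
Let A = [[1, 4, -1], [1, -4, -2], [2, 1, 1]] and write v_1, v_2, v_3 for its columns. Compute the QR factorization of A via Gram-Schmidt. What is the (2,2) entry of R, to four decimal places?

r_{22} = 5.6862

v_1 = (1, 1, 2); ‖v_1‖ = 2.4495, so q_1 = (0.4082, 0.4082, 0.8165).
q_1·v_2 = 0.4082·4 + 0.4082·(-4) + 0.8165·1 = 0.8165.
u_2 = v_2 − 0.8165·q_1 = (3.6667, -4.3333, 0.3333).
r_{22} = ‖u_2‖ = 5.6862.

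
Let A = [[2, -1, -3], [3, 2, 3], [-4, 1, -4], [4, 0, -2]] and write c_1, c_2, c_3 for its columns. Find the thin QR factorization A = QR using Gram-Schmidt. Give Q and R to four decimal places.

q_1 = c_1/‖c_1‖ = (2, 3, -4, 4)/6.7082 = (0.2981, 0.4472, -0.5963, 0.5963).
r_{12} = q_1·c_2 = 0.0000.
u_2 = c_2 + 0.0000·q_1 = (-1.0000, 2.0000, 1.0000, 0.0000).
‖u_2‖ = 2.4495, so q_2 = (-0.4082, 0.8165, 0.4082, 0.0000).
r_{13} = q_1·c_3 = 1.6398; r_{23} = q_2·c_3 = 2.0412.
u_3 = c_3 − 1.6398·q_1 − 2.0412·q_2 = (-2.6556, 0.6000, -3.8556, -2.9778).
‖u_3‖ = 5.5807, so q_3 = (-0.4758, 0.1075, -0.6909, -0.5336).

Q = [[0.2981, -0.4082, -0.4758], [0.4472, 0.8165, 0.1075], [-0.5963, 0.4082, -0.6909], [0.5963, 0.0000, -0.5336]], R = [[6.7082, 0.0000, 1.6398], [0.0000, 2.4495, 2.0412], [0.0000, 0.0000, 5.5807]]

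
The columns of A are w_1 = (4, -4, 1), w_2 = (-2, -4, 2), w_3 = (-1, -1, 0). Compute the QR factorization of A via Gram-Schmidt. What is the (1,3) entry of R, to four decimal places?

r_{13} = 0.0000

q_1 = w_1/‖w_1‖ = (4, -4, 1)/5.7446 = (0.6963, -0.6963, 0.1741).
r_{13} = q_1·w_3 = 0.0000.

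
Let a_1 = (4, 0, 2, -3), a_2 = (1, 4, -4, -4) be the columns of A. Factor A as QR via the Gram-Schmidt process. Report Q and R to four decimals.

a_1 = (4, 0, 2, -3); ‖a_1‖ = 5.3852, so q_1 = (0.7428, 0.0000, 0.3714, -0.5571).
q_1·a_2 = 0.7428·1 + 0.0000·4 + 0.3714·(-4) + (-0.5571)·(-4) = 1.4856.
u_2 = a_2 − 1.4856·q_1 = (-0.1034, 4.0000, -4.5517, -3.1724).
‖u_2‖ = 6.8405, so q_2 = (-0.0151, 0.5847, -0.6654, -0.4638).

Q = [[0.7428, -0.0151], [0.0000, 0.5847], [0.3714, -0.6654], [-0.5571, -0.4638]], R = [[5.3852, 1.4856], [0.0000, 6.8405]]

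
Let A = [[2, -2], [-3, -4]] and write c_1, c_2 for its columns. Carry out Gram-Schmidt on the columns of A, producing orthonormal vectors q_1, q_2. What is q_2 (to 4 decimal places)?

q_2 = (-0.8321, -0.5547)

c_1 = (2, -3); ‖c_1‖ = 3.6056, so q_1 = (0.5547, -0.8321).
q_1·c_2 = 0.5547·(-2) + (-0.8321)·(-4) = 2.2188.
u_2 = c_2 − 2.2188·q_1 = (-3.2308, -2.1538).
‖u_2‖ = 3.8829, so q_2 = (-0.8321, -0.5547).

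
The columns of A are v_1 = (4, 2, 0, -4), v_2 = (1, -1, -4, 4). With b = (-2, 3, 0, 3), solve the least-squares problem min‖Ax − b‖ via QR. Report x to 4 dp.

x = (-0.3677, 0.0545)

e_1 = v_1/‖v_1‖ = (4, 2, 0, -4)/6.0000 = (0.6667, 0.3333, 0.0000, -0.6667).
r_{12} = e_1·v_2 = -2.3333.
u_2 = v_2 + 2.3333·e_1 = (2.5556, -0.2222, -4.0000, 2.4444).
‖u_2‖ = 5.3437, so e_2 = (0.4782, -0.0416, -0.7485, 0.4574).
Qᵀb = (-2.3333, 0.2911).
Back-substitute: x_2 = 0.2911/5.3437 = 0.0545.
x_1 = (-2.3333 + 2.3333·0.0545)/6.0000 = -0.3677.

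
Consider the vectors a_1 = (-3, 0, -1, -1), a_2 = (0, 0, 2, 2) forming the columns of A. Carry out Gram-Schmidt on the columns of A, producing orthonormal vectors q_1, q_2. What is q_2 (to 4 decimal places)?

q_1 = a_1/‖a_1‖ = (-3, 0, -1, -1)/3.3166 = (-0.9045, 0.0000, -0.3015, -0.3015).
r_{12} = q_1·a_2 = -1.2060.
u_2 = a_2 + 1.2060·q_1 = (-1.0909, 0.0000, 1.6364, 1.6364).
‖u_2‖ = 2.5584, so q_2 = (-0.4264, 0.0000, 0.6396, 0.6396).

q_2 = (-0.4264, 0.0000, 0.6396, 0.6396)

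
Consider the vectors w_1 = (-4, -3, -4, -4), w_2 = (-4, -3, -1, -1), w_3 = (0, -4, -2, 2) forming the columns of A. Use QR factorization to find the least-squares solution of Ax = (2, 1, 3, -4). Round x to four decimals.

x = (0.2018, -0.3070, -0.6974)

w_1 = (-4, -3, -4, -4); ‖w_1‖ = 7.5498, so q_1 = (-0.5298, -0.3974, -0.5298, -0.5298).
q_1·w_2 = (-0.5298)·(-4) + (-0.3974)·(-3) + (-0.5298)·(-1) + (-0.5298)·(-1) = 4.3710.
u_2 = w_2 − 4.3710·q_1 = (-1.6842, -1.2632, 1.3158, 1.3158).
‖u_2‖ = 2.8098, so q_2 = (-0.5994, -0.4496, 0.4683, 0.4683).
q_1·w_3 = (-0.5298)·0 + (-0.3974)·(-4) + (-0.5298)·(-2) + (-0.5298)·2 = 1.5894; q_2·w_3 = (-0.5994)·0 + (-0.4496)·(-4) + 0.4683·(-2) + 0.4683·2 = 1.7982.
u_3 = w_3 − 1.5894·q_1 − 1.7982·q_2 = (1.9200, -2.5600, -2.0000, 2.0000).
‖u_3‖ = 4.2708, so q_3 = (0.4496, -0.5994, -0.4683, 0.4683).
Qᵀb = (-0.9272, -2.1167, -2.9783).
Back-substitute: x_3 = -2.9783/4.2708 = -0.6974.
x_2 = (-2.1167 − 1.7982·(-0.6974))/2.8098 = -0.3070.
x_1 = (-0.9272 − 4.3710·(-0.3070) − 1.5894·(-0.6974))/7.5498 = 0.2018.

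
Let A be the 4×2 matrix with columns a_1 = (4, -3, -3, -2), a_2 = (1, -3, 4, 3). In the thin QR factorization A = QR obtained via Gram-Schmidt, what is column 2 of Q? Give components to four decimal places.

a_1 = (4, -3, -3, -2); ‖a_1‖ = 6.1644, so q_1 = (0.6489, -0.4867, -0.4867, -0.3244).
q_1·a_2 = 0.6489·1 + (-0.4867)·(-3) + (-0.4867)·4 + (-0.3244)·3 = -0.8111.
u_2 = a_2 + 0.8111·q_1 = (1.5263, -3.3947, 3.6053, 2.7368).
‖u_2‖ = 5.8602, so q_2 = (0.2605, -0.5793, 0.6152, 0.4670).

q_2 = (0.2605, -0.5793, 0.6152, 0.4670)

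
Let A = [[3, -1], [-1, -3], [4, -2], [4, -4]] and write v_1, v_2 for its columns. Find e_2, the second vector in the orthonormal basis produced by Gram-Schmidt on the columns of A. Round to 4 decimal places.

e_2 = (0.1770, -0.8850, 0.0708, -0.4248)

v_1 = (3, -1, 4, 4); ‖v_1‖ = 6.4807, so e_1 = (0.4629, -0.1543, 0.6172, 0.6172).
e_1·v_2 = 0.4629·(-1) + (-0.1543)·(-3) + 0.6172·(-2) + 0.6172·(-4) = -3.7033.
u_2 = v_2 + 3.7033·e_1 = (0.7143, -3.5714, 0.2857, -1.7143).
‖u_2‖ = 4.0356, so e_2 = (0.1770, -0.8850, 0.0708, -0.4248).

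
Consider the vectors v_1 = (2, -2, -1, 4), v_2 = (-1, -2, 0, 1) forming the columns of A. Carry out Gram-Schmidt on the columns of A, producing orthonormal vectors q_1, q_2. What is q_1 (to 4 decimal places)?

q_1 = v_1/‖v_1‖ = (2, -2, -1, 4)/5.0000 = (0.4000, -0.4000, -0.2000, 0.8000).

q_1 = (0.4000, -0.4000, -0.2000, 0.8000)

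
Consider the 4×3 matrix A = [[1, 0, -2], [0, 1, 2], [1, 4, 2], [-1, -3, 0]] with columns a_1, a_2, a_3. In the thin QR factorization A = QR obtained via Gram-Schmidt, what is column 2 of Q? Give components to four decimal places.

q_2 = (-0.7505, 0.3216, 0.5361, -0.2144)

q_1 = a_1/‖a_1‖ = (1, 0, 1, -1)/1.7321 = (0.5774, 0.0000, 0.5774, -0.5774).
r_{12} = q_1·a_2 = 4.0415.
u_2 = a_2 − 4.0415·q_1 = (-2.3333, 1.0000, 1.6667, -0.6667).
‖u_2‖ = 3.1091, so q_2 = (-0.7505, 0.3216, 0.5361, -0.2144).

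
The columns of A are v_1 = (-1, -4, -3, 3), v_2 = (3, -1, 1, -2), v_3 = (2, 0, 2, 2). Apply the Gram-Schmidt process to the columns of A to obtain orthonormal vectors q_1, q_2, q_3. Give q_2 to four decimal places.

q_2 = (0.7636, -0.5275, 0.0866, -0.3621)

v_1 = (-1, -4, -3, 3); ‖v_1‖ = 5.9161, so q_1 = (-0.1690, -0.6761, -0.5071, 0.5071).
q_1·v_2 = (-0.1690)·3 + (-0.6761)·(-1) + (-0.5071)·1 + 0.5071·(-2) = -1.3522.
u_2 = v_2 + 1.3522·q_1 = (2.7714, -1.9143, 0.3143, -1.3143).
‖u_2‖ = 3.6292, so q_2 = (0.7636, -0.5275, 0.0866, -0.3621).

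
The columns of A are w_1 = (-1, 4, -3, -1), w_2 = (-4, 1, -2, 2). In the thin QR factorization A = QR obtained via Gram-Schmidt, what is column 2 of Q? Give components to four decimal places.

w_1 = (-1, 4, -3, -1); ‖w_1‖ = 5.1962, so q_1 = (-0.1925, 0.7698, -0.5774, -0.1925).
q_1·w_2 = (-0.1925)·(-4) + 0.7698·1 + (-0.5774)·(-2) + (-0.1925)·2 = 2.3094.
u_2 = w_2 − 2.3094·q_1 = (-3.5556, -0.7778, -0.6667, 2.4444).
‖u_2‖ = 4.4347, so q_2 = (-0.8018, -0.1754, -0.1503, 0.5512).

q_2 = (-0.8018, -0.1754, -0.1503, 0.5512)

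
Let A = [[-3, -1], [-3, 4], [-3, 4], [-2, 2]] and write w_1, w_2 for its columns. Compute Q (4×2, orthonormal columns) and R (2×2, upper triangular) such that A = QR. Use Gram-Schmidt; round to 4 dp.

Q = [[-0.5388, -0.8333], [-0.5388, 0.3852], [-0.5388, 0.3852], [-0.3592, 0.0943]], R = [[5.5678, -4.4901], [0.0000, 4.1035]]

w_1 = (-3, -3, -3, -2); ‖w_1‖ = 5.5678, so e_1 = (-0.5388, -0.5388, -0.5388, -0.3592).
e_1·w_2 = (-0.5388)·(-1) + (-0.5388)·4 + (-0.5388)·4 + (-0.3592)·2 = -4.4901.
u_2 = w_2 + 4.4901·e_1 = (-3.4194, 1.5806, 1.5806, 0.3871).
‖u_2‖ = 4.1035, so e_2 = (-0.8333, 0.3852, 0.3852, 0.0943).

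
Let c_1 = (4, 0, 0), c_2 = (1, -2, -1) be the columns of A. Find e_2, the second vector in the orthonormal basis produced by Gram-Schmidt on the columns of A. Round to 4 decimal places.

e_1 = c_1/‖c_1‖ = (4, 0, 0)/4.0000 = (1.0000, 0.0000, 0.0000).
r_{12} = e_1·c_2 = 1.0000.
u_2 = c_2 − 1.0000·e_1 = (0.0000, -2.0000, -1.0000).
‖u_2‖ = 2.2361, so e_2 = (0.0000, -0.8944, -0.4472).

e_2 = (0.0000, -0.8944, -0.4472)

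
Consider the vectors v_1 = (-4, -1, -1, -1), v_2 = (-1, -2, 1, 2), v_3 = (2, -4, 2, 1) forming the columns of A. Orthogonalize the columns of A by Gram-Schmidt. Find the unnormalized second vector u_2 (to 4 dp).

q_1 = v_1/‖v_1‖ = (-4, -1, -1, -1)/4.3589 = (-0.9177, -0.2294, -0.2294, -0.2294).
r_{12} = q_1·v_2 = 0.6882.
u_2 = v_2 − 0.6882·q_1 = (-0.3684, -1.8421, 1.1579, 2.1579).

u_2 = (-0.3684, -1.8421, 1.1579, 2.1579)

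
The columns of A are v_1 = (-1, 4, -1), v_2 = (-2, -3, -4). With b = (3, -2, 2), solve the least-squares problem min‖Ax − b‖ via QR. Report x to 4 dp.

e_1 = v_1/‖v_1‖ = (-1, 4, -1)/4.2426 = (-0.2357, 0.9428, -0.2357).
r_{12} = e_1·v_2 = -1.4142.
u_2 = v_2 + 1.4142·e_1 = (-2.3333, -1.6667, -4.3333).
‖u_2‖ = 5.1962, so e_2 = (-0.4491, -0.3208, -0.8340).
Qᵀb = (-3.0641, -2.3736).
Back-substitute: x_2 = -2.3736/5.1962 = -0.4568.
x_1 = (-3.0641 + 1.4142·(-0.4568))/4.2426 = -0.8745.

x = (-0.8745, -0.4568)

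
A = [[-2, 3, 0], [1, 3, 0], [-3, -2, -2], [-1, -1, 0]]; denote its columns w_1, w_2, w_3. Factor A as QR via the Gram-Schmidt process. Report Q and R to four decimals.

Q = [[-0.5164, 0.7545, 0.3574], [0.2582, 0.5836, -0.6045], [-0.7746, -0.2562, -0.5782], [-0.2582, -0.1566, 0.4153]], R = [[3.8730, 1.0328, 1.5492], [0.0000, 4.6833, 0.5125], [0.0000, 0.0000, 1.1565]]

w_1 = (-2, 1, -3, -1); ‖w_1‖ = 3.8730, so q_1 = (-0.5164, 0.2582, -0.7746, -0.2582).
q_1·w_2 = (-0.5164)·3 + 0.2582·3 + (-0.7746)·(-2) + (-0.2582)·(-1) = 1.0328.
u_2 = w_2 − 1.0328·q_1 = (3.5333, 2.7333, -1.2000, -0.7333).
‖u_2‖ = 4.6833, so q_2 = (0.7545, 0.5836, -0.2562, -0.1566).
q_1·w_3 = (-0.5164)·0 + 0.2582·0 + (-0.7746)·(-2) + (-0.2582)·0 = 1.5492; q_2·w_3 = 0.7545·0 + 0.5836·0 + (-0.2562)·(-2) + (-0.1566)·0 = 0.5125.
u_3 = w_3 − 1.5492·q_1 − 0.5125·q_2 = (0.4134, -0.6991, -0.6687, 0.4802).
‖u_3‖ = 1.1565, so q_3 = (0.3574, -0.6045, -0.5782, 0.4153).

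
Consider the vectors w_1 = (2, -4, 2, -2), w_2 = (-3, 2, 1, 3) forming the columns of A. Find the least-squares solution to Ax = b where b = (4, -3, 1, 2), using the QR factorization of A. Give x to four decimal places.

x = (0.6750, 0.0500)

w_1 = (2, -4, 2, -2); ‖w_1‖ = 5.2915, so e_1 = (0.3780, -0.7559, 0.3780, -0.3780).
e_1·w_2 = 0.3780·(-3) + (-0.7559)·2 + 0.3780·1 + (-0.3780)·3 = -3.4017.
u_2 = w_2 + 3.4017·e_1 = (-1.7143, -0.5714, 2.2857, 1.7143).
‖u_2‖ = 3.3806, so e_2 = (-0.5071, -0.1690, 0.6761, 0.5071).
Qᵀb = (3.4017, 0.1690).
Back-substitute: x_2 = 0.1690/3.3806 = 0.0500.
x_1 = (3.4017 + 3.4017·0.0500)/5.2915 = 0.6750.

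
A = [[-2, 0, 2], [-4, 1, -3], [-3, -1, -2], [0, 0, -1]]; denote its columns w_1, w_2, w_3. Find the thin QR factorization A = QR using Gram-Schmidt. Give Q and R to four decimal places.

Q = [[-0.3714, -0.0492, 0.8844], [-0.7428, 0.6149, -0.2527], [-0.5571, -0.7871, -0.2527], [0.0000, 0.0000, -0.3001]], R = [[5.3852, -0.1857, 2.5997], [0.0000, 1.4020, -0.3689], [0.0000, 0.0000, 3.3325]]

e_1 = w_1/‖w_1‖ = (-2, -4, -3, 0)/5.3852 = (-0.3714, -0.7428, -0.5571, 0.0000).
r_{12} = e_1·w_2 = -0.1857.
u_2 = w_2 + 0.1857·e_1 = (-0.0690, 0.8621, -1.1034, 0.0000).
‖u_2‖ = 1.4020, so e_2 = (-0.0492, 0.6149, -0.7871, 0.0000).
r_{13} = e_1·w_3 = 2.5997; r_{23} = e_2·w_3 = -0.3689.
u_3 = w_3 − 2.5997·e_1 + 0.3689·e_2 = (2.9474, -0.8421, -0.8421, -1.0000).
‖u_3‖ = 3.3325, so e_3 = (0.8844, -0.2527, -0.2527, -0.3001).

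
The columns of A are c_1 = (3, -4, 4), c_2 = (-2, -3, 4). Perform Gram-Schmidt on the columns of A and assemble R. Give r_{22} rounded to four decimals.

c_1 = (3, -4, 4); ‖c_1‖ = 6.4031, so q_1 = (0.4685, -0.6247, 0.6247).
q_1·c_2 = 0.4685·(-2) + (-0.6247)·(-3) + 0.6247·4 = 3.4358.
u_2 = c_2 − 3.4358·q_1 = (-3.6098, -0.8537, 1.8537).
r_{22} = ‖u_2‖ = 4.1467.

r_{22} = 4.1467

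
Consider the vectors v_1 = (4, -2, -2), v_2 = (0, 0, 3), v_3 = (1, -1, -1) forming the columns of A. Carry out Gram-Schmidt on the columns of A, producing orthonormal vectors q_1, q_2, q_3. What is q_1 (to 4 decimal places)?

v_1 = (4, -2, -2); ‖v_1‖ = 4.8990, so q_1 = (0.8165, -0.4082, -0.4082).

q_1 = (0.8165, -0.4082, -0.4082)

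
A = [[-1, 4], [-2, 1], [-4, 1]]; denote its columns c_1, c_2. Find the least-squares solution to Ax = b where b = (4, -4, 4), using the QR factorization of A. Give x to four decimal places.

c_1 = (-1, -2, -4); ‖c_1‖ = 4.5826, so q_1 = (-0.2182, -0.4364, -0.8729).
q_1·c_2 = (-0.2182)·4 + (-0.4364)·1 + (-0.8729)·1 = -2.1822.
u_2 = c_2 + 2.1822·q_1 = (3.5238, 0.0476, -0.9048).
‖u_2‖ = 3.6384, so q_2 = (0.9685, 0.0131, -0.2487).
Qᵀb = (-2.6186, 2.8270).
Back-substitute: x_2 = 2.8270/3.6384 = 0.7770.
x_1 = (-2.6186 + 2.1822·0.7770)/4.5826 = -0.2014.

x = (-0.2014, 0.7770)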